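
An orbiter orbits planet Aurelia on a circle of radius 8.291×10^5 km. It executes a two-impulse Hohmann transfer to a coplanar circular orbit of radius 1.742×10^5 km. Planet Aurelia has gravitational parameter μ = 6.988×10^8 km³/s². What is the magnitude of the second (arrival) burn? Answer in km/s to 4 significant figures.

The Hohmann ellipse has a_t = (r₁ + r₂)/2 = 5.0165×10^5 km.
Circular speed at r = 1.742×10^5 km: v_c = √(μ/r) = 63.336 km/s.
Transfer-orbit speed at the same r (vis-viva, a = a_t): v_t = √[μ(2/r − 1/a_t)] = 81.425 km/s.
Δv₂ = |v_t − v_c| = |81.425 − 63.336| = 18.09 km/s.

Δv₂ = 18.09 km/s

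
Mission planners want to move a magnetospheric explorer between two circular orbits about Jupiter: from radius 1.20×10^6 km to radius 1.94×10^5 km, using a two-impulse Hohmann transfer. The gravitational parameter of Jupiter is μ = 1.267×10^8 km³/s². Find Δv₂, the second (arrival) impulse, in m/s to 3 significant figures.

Transfer-ellipse semi-major axis a_t = (r₁ + r₂)/2 = (1.200×10^6 + 1.940×10^5)/2 = 6.970×10^5 km.
Circular speed at r = 1.940×10^5 km: v_c = √(μ/r) = 25.556 km/s.
Transfer-orbit speed at the same r (vis-viva, a = a_t): v_t = √[μ(2/r − 1/a_t)] = 33.532 km/s.
Δv₂ = |v_t − v_c| = |33.532 − 25.556| = 7.976 km/s.

Δv₂ = 7980 m/s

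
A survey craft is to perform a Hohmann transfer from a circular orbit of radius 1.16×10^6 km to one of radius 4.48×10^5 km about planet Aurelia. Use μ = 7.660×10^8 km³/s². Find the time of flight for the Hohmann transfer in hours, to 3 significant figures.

t = 22.7 hours

Semi-major axis of the transfer orbit: a_t = (1.160×10^6 + 4.480×10^5)/2 = 8.040×10^5 km.
Transfer time t = π√(a_t³/μ) = π√((8.040×10^5)³ / 7.660×10^8) = 81830 s.
Converting: 81830 s ÷ 3600 s/hour = 22.7 hours.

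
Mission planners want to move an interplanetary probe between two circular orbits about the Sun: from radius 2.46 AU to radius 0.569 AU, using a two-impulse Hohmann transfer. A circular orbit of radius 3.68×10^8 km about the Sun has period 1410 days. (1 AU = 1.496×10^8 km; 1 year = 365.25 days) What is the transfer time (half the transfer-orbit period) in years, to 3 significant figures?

t = 0.932 years

From Kepler's third law T² = 4π²r³/μ at r = 3.68×10^8 km, T = 1410 days = 1410 × 86400 s = 1.21824×10^8 s: μ = 4π²r³/T² = 1.32568×10^11 km³/s².
In km: r₁ = 2.46 × 1.496×10^8 = 3.68016×10^8 km; r₂ = 0.569 × 1.496×10^8 = 8.51224×10^7 km.
Transfer-ellipse semi-major axis a_t = (r₁ + r₂)/2 = (3.68016×10^8 + 8.51224×10^7)/2 = 2.265692×10^8 km.
Half the transfer-orbit period gives t = π√(a_t³/μ) = 2.9426×10^7 s.
Converting: 2.9426×10^7 s ÷ 3.15576×10^7 s/year (365.25 × 86400) = 0.932 years.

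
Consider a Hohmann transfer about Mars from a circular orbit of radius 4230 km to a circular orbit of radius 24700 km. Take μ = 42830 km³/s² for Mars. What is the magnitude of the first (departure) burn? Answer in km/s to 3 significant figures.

The Hohmann ellipse has a_t = (r₁ + r₂)/2 = 14465 km.
On the circular orbit at r = 4230 km, v_c = √(μ/r) = 3.1820 km/s.
Transfer-orbit speed at the same r (vis-viva, a = a_t): v_t = √[μ(2/r − 1/a_t)] = 4.1581 km/s.
Δv₁ = |v_t − v_c| = |4.1581 − 3.1820| = 0.9761 km/s.

Δv₁ = 0.976 km/s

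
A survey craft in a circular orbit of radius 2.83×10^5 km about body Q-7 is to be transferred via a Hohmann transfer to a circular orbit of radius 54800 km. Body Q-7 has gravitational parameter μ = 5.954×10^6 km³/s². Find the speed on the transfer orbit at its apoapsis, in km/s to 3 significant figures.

The Hohmann ellipse has a_t = (r₁ + r₂)/2 = 1.689×10^5 km.
At apoapsis, r = 2.830×10^5 km.
From the vis-viva equation, v = √[μ(2/r − 1/a_t)] = 2.613 km/s.

v = 2.61 km/s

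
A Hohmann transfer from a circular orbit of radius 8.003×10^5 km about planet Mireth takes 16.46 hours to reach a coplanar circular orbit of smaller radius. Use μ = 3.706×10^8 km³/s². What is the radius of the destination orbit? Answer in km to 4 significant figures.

r₂ = 2.176×10^5 km

Transfer time t = 16.46 hours = 59256 s, and t = π√(a_t³/μ).
So a_t = (μ t²/π²)^(1/3) = (3.706×10^8 × (59256)² / π²)^(1/3) = 5.0897×10^5 km.
Since a_t = (r₁ + r₂)/2, r₂ = 2a_t − r₁ = 2×5.0897×10^5 − 8.003×10^5 = 2.1764×10^5 km.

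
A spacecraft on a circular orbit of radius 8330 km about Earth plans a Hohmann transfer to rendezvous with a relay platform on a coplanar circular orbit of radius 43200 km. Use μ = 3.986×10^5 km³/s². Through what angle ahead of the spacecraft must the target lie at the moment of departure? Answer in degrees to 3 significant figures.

The Hohmann ellipse has a_t = (r₁ + r₂)/2 = 25765 km.
The half-period of the transfer ellipse is t = π√(a_t³/μ) = 20580 s.
Target angular speed ω₂ = √(μ/r₂³) = 7.031×10^-5 rad/s.
Angle swept by the target during transfer: ω₂·t = 1.447 rad = 82.91°.
The spacecraft traverses 180° on the transfer ellipse, so the target must lead by 180° − 82.91° = 97.1°.

φ = 97.1°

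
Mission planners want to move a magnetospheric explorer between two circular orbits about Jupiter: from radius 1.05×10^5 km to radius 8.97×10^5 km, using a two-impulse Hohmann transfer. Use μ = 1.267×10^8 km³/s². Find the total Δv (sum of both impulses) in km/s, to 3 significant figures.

Δv = 18.2 km/s

Semi-major axis of the transfer orbit: a_t = (1.050×10^5 + 8.970×10^5)/2 = 5.010×10^5 km.
At r₁ the circular-orbit speed is v₁ = √(μ/r₁) = 34.7371 km/s.
On the transfer ellipse at r₁, vis-viva equation gives v_p = √[μ(2/r₁ − 1/a_t)] = 46.4805 km/s.
First burn Δv₁ = |v_p − v₁| = 11.743 km/s.
At r₂, v₂ = √(μ/r₂) = 11.8848 km/s.
Transfer-orbit speed at r₂: v_a = √[μ(2/r₂ − 1/a_t)] = 5.44086 km/s.
Second burn Δv₂ = |v₂ − v_a| = 6.4439 km/s.
Total Δv = Δv₁ + Δv₂ = 18.19 km/s.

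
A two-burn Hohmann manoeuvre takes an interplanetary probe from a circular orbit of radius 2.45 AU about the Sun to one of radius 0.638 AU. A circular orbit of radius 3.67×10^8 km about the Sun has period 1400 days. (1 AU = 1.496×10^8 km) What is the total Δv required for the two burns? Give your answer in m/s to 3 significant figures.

From Kepler's third law T² = 4π²r³/μ at r = 3.67×10^8 km, T = 1400 days = 1400 × 86400 s = 1.2096×10^8 s: μ = 4π²r³/T² = 1.33375×10^11 km³/s².
In km: r₁ = 2.45 × 1.496×10^8 = 3.6652×10^8 km; r₂ = 0.638 × 1.496×10^8 = 9.54448×10^7 km.
Semi-major axis of the transfer orbit: a_t = (3.6652×10^8 + 9.54448×10^7)/2 = 2.309824×10^8 km.
At r₁ the circular-orbit speed is v₁ = √(μ/r₁) = 19.076 km/s.
Transfer-orbit speed at r₁ (v² = μ(2/r − 1/a)): v_a = √[μ(2/r₁ − 1/a_t)] = 12.262 km/s.
First burn Δv₁ = |v_a − v₁| = 6.814 km/s.
Circular speed at r₂: v₂ = √(μ/r₂) = 37.382 km/s.
Transfer-orbit speed at r₂: v_p = √[μ(2/r₂ − 1/a_t)] = 47.089 km/s.
Second burn Δv₂ = |v₂ − v_p| = 9.707 km/s.
Total Δv = Δv₁ + Δv₂ = 16.52 km/s.

Δv = 16500 m/s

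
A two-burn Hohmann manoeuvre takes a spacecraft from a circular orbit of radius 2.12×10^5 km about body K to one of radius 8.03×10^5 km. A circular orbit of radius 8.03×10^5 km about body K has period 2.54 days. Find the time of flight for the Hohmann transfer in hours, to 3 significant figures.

From Kepler's third law T² = 4π²r³/μ at r = 8.03×10^5 km, T = 2.54 days = 2.54 × 86400 s = 2.19456×10^5 s: μ = 4π²r³/T² = 4.24435×10^8 km³/s².
Transfer-ellipse semi-major axis a_t = (r₁ + r₂)/2 = (2.120×10^5 + 8.030×10^5)/2 = 5.075×10^5 km.
Half the transfer-orbit period gives t = π√(a_t³/μ) = 55130 s.
Converting: 55130 s ÷ 3600 s/hour = 15.3 hours.

t = 15.3 hours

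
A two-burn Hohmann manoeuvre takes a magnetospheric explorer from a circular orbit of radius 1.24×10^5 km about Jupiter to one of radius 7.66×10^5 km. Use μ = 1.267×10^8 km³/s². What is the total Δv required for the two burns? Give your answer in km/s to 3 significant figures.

Transfer-ellipse semi-major axis a_t = (r₁ + r₂)/2 = (1.240×10^5 + 7.660×10^5)/2 = 4.450×10^5 km.
At r₁ the circular-orbit speed is v₁ = √(μ/r₁) = 31.9652 km/s.
Transfer-orbit speed at r₁ (vis-viva): v_p = √[μ(2/r₁ − 1/a_t)] = 41.9384 km/s.
First burn Δv₁ = |v_p − v₁| = 9.9732 km/s.
At r₂, v₂ = √(μ/r₂) = 12.861 km/s.
Transfer-orbit speed at r₂: v_a = √[μ(2/r₂ − 1/a_t)] = 6.7890 km/s.
Second burn Δv₂ = |v₂ − v_a| = 6.0720 km/s.
Total Δv = Δv₁ + Δv₂ = 16.05 km/s.

Δv = 16.0 km/s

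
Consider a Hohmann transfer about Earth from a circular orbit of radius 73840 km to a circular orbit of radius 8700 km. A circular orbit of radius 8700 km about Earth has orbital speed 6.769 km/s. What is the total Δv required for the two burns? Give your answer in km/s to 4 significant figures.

From the circular-orbit relation v² = μ/r at r = 8700 km: μ = v²r = (6.769)² × 8700 = 3.98628×10^5 km³/s².
The Hohmann ellipse has a_t = (r₁ + r₂)/2 = 41270 km.
Circular speed at r₁: v₁ = √(μ/r₁) = √(3.98628×10^5/73840) = 2.3235 km/s.
Transfer-orbit speed at r₁ (v² = μ(2/r − 1/a)): v_a = √[μ(2/r₁ − 1/a_t)] = 1.0668 km/s.
First burn Δv₁ = |v_a − v₁| = 1.257 km/s.
Circular speed at r₂: v₂ = √(μ/r₂) = 6.769 km/s.
Transfer-orbit speed at r₂: v_p = √[μ(2/r₂ − 1/a_t)] = 9.054 km/s.
Second burn Δv₂ = |v₂ − v_p| = 2.285 km/s.
Δv = Δv₁ + Δv₂ = 1.257 + 2.285 = 3.542 km/s.

Δv = 3.542 km/s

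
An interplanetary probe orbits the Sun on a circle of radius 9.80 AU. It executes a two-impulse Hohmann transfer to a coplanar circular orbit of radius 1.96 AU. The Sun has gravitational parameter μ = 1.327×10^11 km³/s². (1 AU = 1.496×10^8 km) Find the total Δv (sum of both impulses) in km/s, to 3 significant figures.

In km: r₁ = 9.80 × 1.496×10^8 = 1.46608×10^9 km; r₂ = 1.96 × 1.496×10^8 = 2.93216×10^8 km.
Semi-major axis of the transfer orbit: a_t = (1.46608×10^9 + 2.93216×10^8)/2 = 8.79648×10^8 km.
At r₁ the circular-orbit speed is v₁ = √(μ/r₁) = 9.514 km/s.
Transfer-orbit speed at r₁ (vis-viva equation): v_a = √[μ(2/r₁ − 1/a_t)] = 5.493 km/s.
First burn Δv₁ = |v_a − v₁| = 4.021 km/s.
Circular speed at r₂: v₂ = √(μ/r₂) = 21.27363 km/s.
Transfer-orbit speed at r₂: v_p = √[μ(2/r₂ − 1/a_t)] = 27.46414 km/s.
Second burn Δv₂ = |v₂ − v_p| = 6.191 km/s.
Δv = Δv₁ + Δv₂ = 4.021 + 6.191 = 10.21 km/s.

Δv = 10.2 km/s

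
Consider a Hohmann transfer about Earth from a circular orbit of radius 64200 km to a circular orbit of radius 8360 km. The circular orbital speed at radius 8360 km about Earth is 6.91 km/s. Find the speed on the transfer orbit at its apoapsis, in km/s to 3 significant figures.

From the circular-orbit relation v² = μ/r at r = 8360 km: μ = v²r = (6.91)² × 8360 = 3.99174×10^5 km³/s².
Transfer-ellipse semi-major axis a_t = (r₁ + r₂)/2 = (64200 + 8360)/2 = 36280 km.
The apoapsis of the transfer ellipse is at r = 64200 km.
Applying v² = μ(2/r − 1/a_t): v = 1.197 km/s.

v = 1.20 km/s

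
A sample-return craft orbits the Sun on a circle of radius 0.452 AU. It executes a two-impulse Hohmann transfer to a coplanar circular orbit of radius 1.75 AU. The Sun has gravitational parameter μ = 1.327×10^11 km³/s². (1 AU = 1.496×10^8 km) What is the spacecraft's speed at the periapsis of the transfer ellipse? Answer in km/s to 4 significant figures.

v = 55.85 km/s

In km: r₁ = 0.452 × 1.496×10^8 = 6.76192×10^7 km; r₂ = 1.75 × 1.496×10^8 = 2.618×10^8 km.
The Hohmann ellipse has a_t = (r₁ + r₂)/2 = 1.647096×10^8 km.
The periapsis of the transfer ellipse is at r = 6.76192×10^7 km.
Applying v² = μ(2/r − 1/a_t): v = 55.85 km/s.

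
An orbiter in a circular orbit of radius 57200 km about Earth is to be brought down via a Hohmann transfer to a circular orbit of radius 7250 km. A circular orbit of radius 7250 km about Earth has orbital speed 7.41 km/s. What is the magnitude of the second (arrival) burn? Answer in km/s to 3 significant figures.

From the circular-orbit relation v² = μ/r at r = 7250 km: μ = v²r = (7.41)² × 7250 = 3.98084×10^5 km³/s².
The Hohmann ellipse has a_t = (r₁ + r₂)/2 = 32225 km.
On the circular orbit at r = 7250 km, v_c = √(μ/r) = 7.410 km/s.
Vis-viva on the transfer ellipse at r = 7250 km gives v_t = √[μ(2/r − 1/a_t)] = 9.872 km/s.
Δv₂ = |v_t − v_c| = |9.872 − 7.410| = 2.462 km/s.

Δv₂ = 2.46 km/s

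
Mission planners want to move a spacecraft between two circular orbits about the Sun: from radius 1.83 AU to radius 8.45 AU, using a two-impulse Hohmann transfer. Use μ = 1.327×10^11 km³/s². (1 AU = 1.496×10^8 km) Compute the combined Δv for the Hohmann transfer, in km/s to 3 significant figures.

Δv = 10.3 km/s

In km: r₁ = 1.83 × 1.496×10^8 = 2.73768×10^8 km; r₂ = 8.45 × 1.496×10^8 = 1.26412×10^9 km.
The Hohmann ellipse has a_t = (r₁ + r₂)/2 = 7.68944×10^8 km.
Circular speed at r₁: v₁ = √(μ/r₁) = √(1.327×10^11/2.73768×10^8) = 22.0163 km/s.
Transfer-orbit speed at r₁ (v² = μ(2/r − 1/a)): v_p = √[μ(2/r₁ − 1/a_t)] = 28.2287 km/s.
First burn Δv₁ = |v_p − v₁| = 6.212 km/s.
At r₂, v₂ = √(μ/r₂) = 10.2457 km/s.
Transfer-orbit speed at r₂: v_a = √[μ(2/r₂ − 1/a_t)] = 6.11343 km/s.
Second burn Δv₂ = |v₂ − v_a| = 4.132 km/s.
Total Δv = Δv₁ + Δv₂ = 10.34 km/s.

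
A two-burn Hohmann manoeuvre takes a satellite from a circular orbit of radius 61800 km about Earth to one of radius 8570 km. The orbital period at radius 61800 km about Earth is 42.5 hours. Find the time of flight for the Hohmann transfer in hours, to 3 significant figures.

From Kepler's third law T² = 4π²r³/μ at r = 61800 km, T = 42.5 hours = 42.5 × 3600 s = 1.530×10^5 s: μ = 4π²r³/T² = 3.98054×10^5 km³/s².
The Hohmann ellipse has a_t = (r₁ + r₂)/2 = 35185 km.
Transfer time t = π√(a_t³/μ) = π√((35185)³ / 3.98054×10^5) = 32860 s.
Converting: 32860 s ÷ 3600 s/hour = 9.13 hours.

t = 9.13 hours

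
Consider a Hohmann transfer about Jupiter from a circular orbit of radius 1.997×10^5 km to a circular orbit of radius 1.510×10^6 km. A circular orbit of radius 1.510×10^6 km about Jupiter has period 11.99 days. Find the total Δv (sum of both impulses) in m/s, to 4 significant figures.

From Kepler's third law T² = 4π²r³/μ at r = 1.510×10^6 km, T = 11.99 days = 11.99 × 86400 s = 1.035936×10^6 s: μ = 4π²r³/T² = 1.26656×10^8 km³/s².
Semi-major axis of the transfer orbit: a_t = (1.997×10^5 + 1.510×10^6)/2 = 8.5485×10^5 km.
Circular speed at r₁: v₁ = √(μ/r₁) = √(1.26656×10^8/1.997×10^5) = 25.184 km/s.
Transfer-orbit speed at r₁ (vis-viva): v_p = √[μ(2/r₁ − 1/a_t)] = 33.471 km/s.
First burn Δv₁ = |v_p − v₁| = 8.287 km/s.
Circular speed at r₂: v₂ = √(μ/r₂) = 9.1585 km/s.
Transfer-orbit speed at r₂: v_a = √[μ(2/r₂ − 1/a_t)] = 4.4266 km/s.
Second burn Δv₂ = |v₂ − v_a| = 4.732 km/s.
Δv = Δv₁ + Δv₂ = 8.287 + 4.732 = 13.02 km/s.

Δv = 13020 m/s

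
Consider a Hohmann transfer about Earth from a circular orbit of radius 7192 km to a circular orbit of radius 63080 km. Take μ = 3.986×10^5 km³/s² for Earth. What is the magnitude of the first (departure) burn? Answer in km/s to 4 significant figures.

The Hohmann ellipse has a_t = (r₁ + r₂)/2 = 35136 km.
Circular speed at r = 7192 km: v_c = √(μ/r) = 7.445 km/s.
Vis-viva on the transfer ellipse at r = 7192 km gives v_t = √[μ(2/r − 1/a_t)] = 9.975 km/s.
Δv₁ = |v_t − v_c| = |9.975 − 7.445| = 2.530 km/s.

Δv₁ = 2.530 km/s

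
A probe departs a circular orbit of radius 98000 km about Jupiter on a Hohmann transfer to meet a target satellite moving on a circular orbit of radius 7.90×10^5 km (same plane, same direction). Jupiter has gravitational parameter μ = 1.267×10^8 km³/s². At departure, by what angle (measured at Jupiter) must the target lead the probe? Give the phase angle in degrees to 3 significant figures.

φ = 104°

Semi-major axis of the transfer orbit: a_t = (98000 + 7.900×10^5)/2 = 4.440×10^5 km.
Transfer time t = π√(a_t³/μ) = 82573 s.
Target angular speed ω₂ = √(μ/r₂³) = 1.6031×10^-5 rad/s.
Angle swept by the target during transfer: ω₂·t = 1.3237 rad = 75.84°.
Arrival is 180° from departure on the ellipse, so φ = 180° − 75.84° = 104°.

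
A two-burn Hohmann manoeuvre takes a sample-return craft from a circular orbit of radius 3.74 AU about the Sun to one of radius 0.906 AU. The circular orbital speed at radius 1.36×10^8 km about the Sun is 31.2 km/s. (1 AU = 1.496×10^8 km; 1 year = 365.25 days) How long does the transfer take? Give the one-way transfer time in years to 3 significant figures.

t = 1.77 years

From the circular-orbit relation v² = μ/r at r = 1.36×10^8 km: μ = v²r = (31.2)² × 1.36×10^8 = 1.32388×10^11 km³/s².
In km: r₁ = 3.74 × 1.496×10^8 = 5.59504×10^8 km; r₂ = 0.906 × 1.496×10^8 = 1.355376×10^8 km.
The Hohmann ellipse has a_t = (r₁ + r₂)/2 = 3.475208×10^8 km.
Half the transfer-orbit period gives t = π√(a_t³/μ) = 5.594×10^7 s.
Converting: 5.594×10^7 s ÷ 3.15576×10^7 s/year (365.25 × 86400) = 1.77 years.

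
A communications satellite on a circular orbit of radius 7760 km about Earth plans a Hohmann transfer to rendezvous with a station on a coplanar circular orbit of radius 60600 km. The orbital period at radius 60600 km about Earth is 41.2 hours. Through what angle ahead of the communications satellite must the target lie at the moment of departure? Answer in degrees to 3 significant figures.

φ = 104°

From Kepler's third law T² = 4π²r³/μ at r = 60600 km, T = 41.2 hours = 41.2 × 3600 s = 1.4832×10^5 s: μ = 4π²r³/T² = 3.99373×10^5 km³/s².
Transfer-ellipse semi-major axis a_t = (r₁ + r₂)/2 = (7760 + 60600)/2 = 34180 km.
Transfer time t = π√(a_t³/μ) = 31414 s.
The target's mean motion on its circular orbit is ω₂ = √(μ/r₂³) = 4.2362×10^-5 rad/s.
Angle swept by the target during transfer: ω₂·t = 1.3308 rad = 76.25°.
Arrival is 180° from departure on the ellipse, so φ = 180° − 76.25° = 104°.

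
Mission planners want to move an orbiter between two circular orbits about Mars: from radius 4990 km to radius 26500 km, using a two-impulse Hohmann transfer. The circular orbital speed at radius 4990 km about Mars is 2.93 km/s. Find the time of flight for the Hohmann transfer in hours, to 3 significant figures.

t = 8.33 hours

From the circular-orbit relation v² = μ/r at r = 4990 km: μ = v²r = (2.93)² × 4990 = 42838.7 km³/s².
Transfer-ellipse semi-major axis a_t = (r₁ + r₂)/2 = (4990 + 26500)/2 = 15745 km.
Transfer time t = π√(a_t³/μ) = π√((15745)³ / 42838.7) = 29990 s.
Converting: 29990 s ÷ 3600 s/hour = 8.33 hours.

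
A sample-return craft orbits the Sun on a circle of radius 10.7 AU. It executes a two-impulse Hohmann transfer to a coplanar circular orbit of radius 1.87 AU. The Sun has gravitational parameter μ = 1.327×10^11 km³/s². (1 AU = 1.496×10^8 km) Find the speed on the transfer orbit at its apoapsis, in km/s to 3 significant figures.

In km: r₁ = 10.7 × 1.496×10^8 = 1.60072×10^9 km; r₂ = 1.87 × 1.496×10^8 = 2.79752×10^8 km.
Transfer-ellipse semi-major axis a_t = (r₁ + r₂)/2 = (1.60072×10^9 + 2.79752×10^8)/2 = 9.40236×10^8 km.
The apoapsis of the transfer ellipse is at r = 1.60072×10^9 km.
Applying v² = μ(2/r − 1/a_t): v = 4.966 km/s.

v = 4.97 km/s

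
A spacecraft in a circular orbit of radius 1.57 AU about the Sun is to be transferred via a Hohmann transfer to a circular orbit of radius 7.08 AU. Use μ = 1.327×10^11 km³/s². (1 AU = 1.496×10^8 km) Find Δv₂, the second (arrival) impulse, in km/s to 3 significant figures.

Δv₂ = 4.45 km/s

In km: r₁ = 1.57 × 1.496×10^8 = 2.34872×10^8 km; r₂ = 7.08 × 1.496×10^8 = 1.059168×10^9 km.
The Hohmann ellipse has a_t = (r₁ + r₂)/2 = 6.4702×10^8 km.
Circular speed at r = 1.059168×10^9 km: v_c = √(μ/r) = 11.193 km/s.
Vis-viva on the transfer ellipse at r = 1.059168×10^9 km gives v_t = √[μ(2/r − 1/a_t)] = 6.7439 km/s.
Δv₂ = |v_t − v_c| = |6.7439 − 11.193| = 4.449 km/s.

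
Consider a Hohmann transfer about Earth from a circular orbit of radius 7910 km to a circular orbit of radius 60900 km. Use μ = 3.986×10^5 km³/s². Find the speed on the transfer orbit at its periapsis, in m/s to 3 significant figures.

Transfer-ellipse semi-major axis a_t = (r₁ + r₂)/2 = (7910 + 60900)/2 = 34405 km.
At periapsis, r = 7910 km.
From the vis-viva equation, v = √[μ(2/r − 1/a_t)] = 9.444 km/s.

v = 9440 m/s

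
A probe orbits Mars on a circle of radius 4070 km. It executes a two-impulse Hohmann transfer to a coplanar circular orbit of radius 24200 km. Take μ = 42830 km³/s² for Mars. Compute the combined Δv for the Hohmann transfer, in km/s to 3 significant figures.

Δv = 1.62 km/s

The Hohmann ellipse has a_t = (r₁ + r₂)/2 = 14135 km.
At r₁ the circular-orbit speed is v₁ = √(μ/r₁) = 3.2440 km/s.
On the transfer ellipse at r₁, vis-viva gives v_p = √[μ(2/r₁ − 1/a_t)] = 4.2446 km/s.
First burn Δv₁ = |v_p − v₁| = 1.0006 km/s.
Circular speed at r₂: v₂ = √(μ/r₂) = 1.33035 km/s.
Transfer-orbit speed at r₂: v_a = √[μ(2/r₂ − 1/a_t)] = 0.713864 km/s.
Second burn Δv₂ = |v₂ − v_a| = 0.61649 km/s.
Total Δv = Δv₁ + Δv₂ = 1.617 km/s.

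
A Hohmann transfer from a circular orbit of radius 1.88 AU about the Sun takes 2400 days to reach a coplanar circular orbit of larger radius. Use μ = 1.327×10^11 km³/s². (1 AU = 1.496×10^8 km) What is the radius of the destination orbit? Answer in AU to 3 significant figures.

In km: r₁ = 1.88 × 1.496×10^8 = 2.81248×10^8 km.
Transfer time t = 2400 days = 2.0736×10^8 s, and t = π√(a_t³/μ).
So a_t = (μ t²/π²)^(1/3) = (1.327×10^11 × (2.0736×10^8)² / π²)^(1/3) = 8.3306×10^8 km.
Since a_t = (r₁ + r₂)/2, r₂ = 2a_t − r₁ = 2×8.3306×10^8 − 2.81248×10^8 = 1.384872×10^9 km.
In AU: r₂ = 1.384872×10^9 / 1.496×10^8 = 9.26 AU.

r₂ = 9.26 AU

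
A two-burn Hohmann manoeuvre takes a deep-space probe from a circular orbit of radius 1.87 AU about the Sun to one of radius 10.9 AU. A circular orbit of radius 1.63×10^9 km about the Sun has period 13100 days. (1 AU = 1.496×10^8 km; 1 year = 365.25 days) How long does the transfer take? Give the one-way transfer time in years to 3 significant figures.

t = 8.04 years

From Kepler's third law T² = 4π²r³/μ at r = 1.63×10^9 km, T = 13100 days = 13100 × 86400 s = 1.13184×10^9 s: μ = 4π²r³/T² = 1.33460×10^11 km³/s².
In km: r₁ = 1.87 × 1.496×10^8 = 2.79752×10^8 km; r₂ = 10.9 × 1.496×10^8 = 1.63064×10^9 km.
Semi-major axis of the transfer orbit: a_t = (2.79752×10^8 + 1.63064×10^9)/2 = 9.55196×10^8 km.
Half the transfer-orbit period gives t = π√(a_t³/μ) = 2.5387×10^8 s.
Converting: 2.5387×10^8 s ÷ 3.15576×10^7 s/year (365.25 × 86400) = 8.04 years.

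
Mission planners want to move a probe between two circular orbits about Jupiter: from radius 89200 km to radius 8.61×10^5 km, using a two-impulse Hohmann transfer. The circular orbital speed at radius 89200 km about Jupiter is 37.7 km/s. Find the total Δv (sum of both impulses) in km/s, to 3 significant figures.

From the circular-orbit relation v² = μ/r at r = 89200 km: μ = v²r = (37.7)² × 89200 = 1.26779×10^8 km³/s².
Transfer-ellipse semi-major axis a_t = (r₁ + r₂)/2 = (89200 + 8.610×10^5)/2 = 4.751×10^5 km.
At r₁ the circular-orbit speed is v₁ = √(μ/r₁) = 37.70 km/s.
Transfer-orbit speed at r₁ (vis-viva): v_p = √[μ(2/r₁ − 1/a_t)] = 50.75 km/s.
First burn Δv₁ = |v_p − v₁| = 13.05 km/s.
Circular speed at r₂: v₂ = √(μ/r₂) = 12.135 km/s.
Transfer-orbit speed at r₂: v_a = √[μ(2/r₂ − 1/a_t)] = 5.2579 km/s.
Second burn Δv₂ = |v₂ − v_a| = 6.877 km/s.
Total Δv = Δv₁ + Δv₂ = 19.93 km/s.

Δv = 19.9 km/s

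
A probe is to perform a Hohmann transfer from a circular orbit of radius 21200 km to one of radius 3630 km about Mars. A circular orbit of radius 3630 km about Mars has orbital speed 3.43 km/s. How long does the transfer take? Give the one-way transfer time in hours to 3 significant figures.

From the circular-orbit relation v² = μ/r at r = 3630 km: μ = v²r = (3.43)² × 3630 = 42706.6 km³/s².
Transfer-ellipse semi-major axis a_t = (r₁ + r₂)/2 = (21200 + 3630)/2 = 12415 km.
Transfer time t = π√(a_t³/μ) = π√((12415)³ / 42706.6) = 21030 s.
Converting: 21030 s ÷ 3600 s/hour = 5.84 hours.

t = 5.84 hours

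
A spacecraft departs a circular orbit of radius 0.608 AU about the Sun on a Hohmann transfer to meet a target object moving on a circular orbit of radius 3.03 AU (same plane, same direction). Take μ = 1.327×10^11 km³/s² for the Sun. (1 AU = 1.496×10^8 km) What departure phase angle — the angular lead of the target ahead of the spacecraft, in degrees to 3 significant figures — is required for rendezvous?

φ = 96.3°

In km: r₁ = 0.608 × 1.496×10^8 = 9.09568×10^7 km; r₂ = 3.03 × 1.496×10^8 = 4.53288×10^8 km.
Semi-major axis of the transfer orbit: a_t = (9.09568×10^7 + 4.53288×10^8)/2 = 2.721224×10^8 km.
Transfer time t = π√(a_t³/μ) = 3.871×10^7 s.
Target angular speed ω₂ = √(μ/r₂³) = 3.775×10^-8 rad/s.
Angle swept by the target during transfer: ω₂·t = 1.4613 rad = 83.73°.
Arrival is 180° from departure on the ellipse, so φ = 180° − 83.73° = 96.3°.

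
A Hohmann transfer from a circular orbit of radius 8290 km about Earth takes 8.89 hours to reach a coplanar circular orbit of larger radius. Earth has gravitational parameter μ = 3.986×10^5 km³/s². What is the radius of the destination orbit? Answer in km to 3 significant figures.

Transfer time t = 8.89 hours = 32004 s, and t = π√(a_t³/μ).
So a_t = (μ t²/π²)^(1/3) = (3.986×10^5 × (32004)² / π²)^(1/3) = 34585 km.
Since a_t = (r₁ + r₂)/2, r₂ = 2a_t − r₁ = 2×34585 − 8290 = 60880 km.

r₂ = 60900 km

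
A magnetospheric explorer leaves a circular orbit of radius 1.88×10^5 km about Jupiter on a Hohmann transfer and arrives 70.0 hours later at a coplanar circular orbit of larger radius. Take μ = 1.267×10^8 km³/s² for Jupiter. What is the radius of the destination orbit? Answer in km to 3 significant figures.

Transfer time t = 70.0 hours = 2.520×10^5 s, and t = π√(a_t³/μ).
So a_t = (μ t²/π²)^(1/3) = (1.267×10^8 × (2.520×10^5)² / π²)^(1/3) = 9.3417×10^5 km.
Since a_t = (r₁ + r₂)/2, r₂ = 2a_t − r₁ = 2×9.3417×10^5 − 1.880×10^5 = 1.68034×10^6 km.

r₂ = 1.68×10^6 km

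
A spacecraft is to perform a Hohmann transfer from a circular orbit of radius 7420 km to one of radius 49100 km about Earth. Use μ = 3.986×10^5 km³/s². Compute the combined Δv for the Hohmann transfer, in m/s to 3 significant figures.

Δv = 3720 m/s

Transfer-ellipse semi-major axis a_t = (r₁ + r₂)/2 = (7420 + 49100)/2 = 28260 km.
At r₁ the circular-orbit speed is v₁ = √(μ/r₁) = 7.329 km/s.
Transfer-orbit speed at r₁ (vis-viva): v_p = √[μ(2/r₁ − 1/a_t)] = 9.661 km/s.
First burn Δv₁ = |v_p − v₁| = 2.332 km/s.
Circular speed at r₂: v₂ = √(μ/r₂) = 2.849 km/s.
Transfer-orbit speed at r₂: v_a = √[μ(2/r₂ − 1/a_t)] = 1.460 km/s.
Second burn Δv₂ = |v₂ − v_a| = 1.389 km/s.
Δv = Δv₁ + Δv₂ = 2.332 + 1.389 = 3.721 km/s.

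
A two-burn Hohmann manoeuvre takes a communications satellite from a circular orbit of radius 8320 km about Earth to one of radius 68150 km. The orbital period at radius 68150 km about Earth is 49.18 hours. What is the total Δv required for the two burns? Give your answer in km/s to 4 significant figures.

Δv = 3.610 km/s

From Kepler's third law T² = 4π²r³/μ at r = 68150 km, T = 49.18 hours = 49.18 × 3600 s = 1.77048×10^5 s: μ = 4π²r³/T² = 3.98635×10^5 km³/s².
Transfer-ellipse semi-major axis a_t = (r₁ + r₂)/2 = (8320 + 68150)/2 = 38235 km.
Circular speed at r₁: v₁ = √(μ/r₁) = √(3.98635×10^5/8320) = 6.9219 km/s.
On the transfer ellipse at r₁, vis-viva gives v_p = √[μ(2/r₁ − 1/a_t)] = 9.2412 km/s.
First burn Δv₁ = |v_p − v₁| = 2.3193 km/s.
Circular speed at r₂: v₂ = √(μ/r₂) = 2.4185 km/s.
Transfer-orbit speed at r₂: v_a = √[μ(2/r₂ − 1/a_t)] = 1.1282 km/s.
Second burn Δv₂ = |v₂ − v_a| = 1.2903 km/s.
Δv = Δv₁ + Δv₂ = 2.3193 + 1.2903 = 3.610 km/s.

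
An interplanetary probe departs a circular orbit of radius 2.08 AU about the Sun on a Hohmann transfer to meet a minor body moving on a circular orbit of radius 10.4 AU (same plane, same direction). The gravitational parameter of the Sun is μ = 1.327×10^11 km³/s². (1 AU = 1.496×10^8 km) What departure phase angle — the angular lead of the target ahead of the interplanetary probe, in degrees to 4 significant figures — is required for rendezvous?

φ = 96.34°

In km: r₁ = 2.08 × 1.496×10^8 = 3.11168×10^8 km; r₂ = 10.4 × 1.496×10^8 = 1.55584×10^9 km.
Semi-major axis of the transfer orbit: a_t = (3.11168×10^8 + 1.55584×10^9)/2 = 9.33504×10^8 km.
The half-period of the transfer ellipse is t = π√(a_t³/μ) = 2.4597×10^8 s.
The target's mean motion on its circular orbit is ω₂ = √(μ/r₂³) = 5.9359×10^-9 rad/s.
Angle swept by the target during transfer: ω₂·t = 1.4601 rad = 83.66°.
The interplanetary probe traverses 180° on the transfer ellipse, so the target must lead by 180° − 83.66° = 96.34°.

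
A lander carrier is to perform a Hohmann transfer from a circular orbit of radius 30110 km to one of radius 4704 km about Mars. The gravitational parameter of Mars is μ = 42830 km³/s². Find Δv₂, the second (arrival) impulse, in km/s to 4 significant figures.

Δv₂ = 0.9511 km/s

The Hohmann ellipse has a_t = (r₁ + r₂)/2 = 17407 km.
On the circular orbit at r = 4704 km, v_c = √(μ/r) = 3.0175 km/s.
Transfer-orbit speed at the same r (vis-viva, a = a_t): v_t = √[μ(2/r − 1/a_t)] = 3.9686 km/s.
Δv₂ = |v_t − v_c| = |3.9686 − 3.0175| = 0.9511 km/s.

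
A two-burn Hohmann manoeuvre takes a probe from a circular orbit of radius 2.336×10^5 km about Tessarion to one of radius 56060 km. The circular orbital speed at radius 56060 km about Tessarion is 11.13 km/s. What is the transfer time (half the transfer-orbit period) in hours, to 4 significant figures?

t = 18.25 hours

From the circular-orbit relation v² = μ/r at r = 56060 km: μ = v²r = (11.13)² × 56060 = 6.94454×10^6 km³/s².
The Hohmann ellipse has a_t = (r₁ + r₂)/2 = 1.4483×10^5 km.
By Kepler's third law the transfer-orbit period is T = 2π√(a_t³/μ), so t = T/2 = 65710 s.
Converting: 65710 s ÷ 3600 s/hour = 18.25 hours.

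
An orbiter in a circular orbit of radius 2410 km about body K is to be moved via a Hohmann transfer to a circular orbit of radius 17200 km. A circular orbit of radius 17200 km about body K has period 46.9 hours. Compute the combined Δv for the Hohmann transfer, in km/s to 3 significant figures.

Δv = 0.878 km/s

From Kepler's third law T² = 4π²r³/μ at r = 17200 km, T = 46.9 hours = 46.9 × 3600 s = 1.6884×10^5 s: μ = 4π²r³/T² = 7046.84 km³/s².
Transfer-ellipse semi-major axis a_t = (r₁ + r₂)/2 = (2410 + 17200)/2 = 9805 km.
At r₁ the circular-orbit speed is v₁ = √(μ/r₁) = 1.70997 km/s.
Transfer-orbit speed at r₁ (vis-viva): v_p = √[μ(2/r₁ − 1/a_t)] = 2.26480 km/s.
First burn Δv₁ = |v_p − v₁| = 0.55483 km/s.
At r₂, v₂ = √(μ/r₂) = 0.640078 km/s.
Transfer-orbit speed at r₂: v_a = √[μ(2/r₂ − 1/a_t)] = 0.317335 km/s.
Second burn Δv₂ = |v₂ − v_a| = 0.32274 km/s.
Total Δv = Δv₁ + Δv₂ = 0.8776 km/s.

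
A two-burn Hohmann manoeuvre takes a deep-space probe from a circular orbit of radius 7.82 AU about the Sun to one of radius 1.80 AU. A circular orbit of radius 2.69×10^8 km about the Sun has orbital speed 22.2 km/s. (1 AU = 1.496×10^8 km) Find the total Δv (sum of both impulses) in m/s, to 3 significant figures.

Δv = 10200 m/s

From the circular-orbit relation v² = μ/r at r = 2.69×10^8 km: μ = v²r = (22.2)² × 2.69×10^8 = 1.32574×10^11 km³/s².
In km: r₁ = 7.82 × 1.496×10^8 = 1.169872×10^9 km; r₂ = 1.80 × 1.496×10^8 = 2.6928×10^8 km.
Semi-major axis of the transfer orbit: a_t = (1.169872×10^9 + 2.6928×10^8)/2 = 7.19576×10^8 km.
At r₁ the circular-orbit speed is v₁ = √(μ/r₁) = 10.645 km/s.
Transfer-orbit speed at r₁ (v² = μ(2/r − 1/a)): v_a = √[μ(2/r₁ − 1/a_t)] = 6.5121 km/s.
First burn Δv₁ = |v_a − v₁| = 4.133 km/s.
Circular speed at r₂: v₂ = √(μ/r₂) = 22.1885 km/s.
Transfer-orbit speed at r₂: v_p = √[μ(2/r₂ − 1/a_t)] = 28.2916 km/s.
Second burn Δv₂ = |v₂ − v_p| = 6.103 km/s.
Total Δv = Δv₁ + Δv₂ = 10.24 km/s.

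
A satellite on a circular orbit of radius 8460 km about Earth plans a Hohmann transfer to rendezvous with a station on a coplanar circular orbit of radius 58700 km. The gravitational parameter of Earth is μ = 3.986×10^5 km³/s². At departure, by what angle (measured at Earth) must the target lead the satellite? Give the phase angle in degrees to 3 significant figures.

φ = 102°

Semi-major axis of the transfer orbit: a_t = (8460 + 58700)/2 = 33580 km.
The half-period of the transfer ellipse is t = π√(a_t³/μ) = 30620 s.
The target's mean motion on its circular orbit is ω₂ = √(μ/r₂³) = 4.4393×10^-5 rad/s.
Angle swept by the target during transfer: ω₂·t = 1.3593 rad = 77.88°.
Arrival is 180° from departure on the ellipse, so φ = 180° − 77.88° = 102°.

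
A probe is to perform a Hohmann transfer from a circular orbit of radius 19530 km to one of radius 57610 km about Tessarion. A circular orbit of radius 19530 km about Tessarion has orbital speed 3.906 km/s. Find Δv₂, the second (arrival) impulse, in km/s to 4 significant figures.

Δv₂ = 0.6559 km/s

From the circular-orbit relation v² = μ/r at r = 19530 km: μ = v²r = (3.906)² × 19530 = 2.97966×10^5 km³/s².
The Hohmann ellipse has a_t = (r₁ + r₂)/2 = 38570 km.
Circular speed at r = 57610 km: v_c = √(μ/r) = 2.2742 km/s.
Vis-viva on the transfer ellipse at r = 57610 km gives v_t = √[μ(2/r − 1/a_t)] = 1.6183 km/s.
Δv₂ = |v_t − v_c| = |1.6183 − 2.2742| = 0.6559 km/s.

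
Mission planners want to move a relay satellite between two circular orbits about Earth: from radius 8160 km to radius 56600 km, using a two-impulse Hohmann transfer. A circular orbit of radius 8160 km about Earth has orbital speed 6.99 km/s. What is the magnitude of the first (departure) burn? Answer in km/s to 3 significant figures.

From the circular-orbit relation v² = μ/r at r = 8160 km: μ = v²r = (6.99)² × 8160 = 3.98698×10^5 km³/s².
The Hohmann ellipse has a_t = (r₁ + r₂)/2 = 32380 km.
On the circular orbit at r = 8160 km, v_c = √(μ/r) = 6.990 km/s.
Vis-viva on the transfer ellipse at r = 8160 km gives v_t = √[μ(2/r − 1/a_t)] = 9.242 km/s.
Δv₁ = |v_t − v_c| = |9.242 − 6.990| = 2.252 km/s.

Δv₁ = 2.25 km/s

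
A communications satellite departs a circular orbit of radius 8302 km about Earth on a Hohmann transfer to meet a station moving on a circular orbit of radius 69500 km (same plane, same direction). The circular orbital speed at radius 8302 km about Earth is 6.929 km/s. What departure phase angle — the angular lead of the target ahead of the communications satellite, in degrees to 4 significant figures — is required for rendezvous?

φ = 104.6°

From the circular-orbit relation v² = μ/r at r = 8302 km: μ = v²r = (6.929)² × 8302 = 3.98588×10^5 km³/s².
The Hohmann ellipse has a_t = (r₁ + r₂)/2 = 38901 km.
The half-period of the transfer ellipse is t = π√(a_t³/μ) = 38179 s.
The target's mean motion on its circular orbit is ω₂ = √(μ/r₂³) = 3.4458×10^-5 rad/s.
Angle swept by the target during transfer: ω₂·t = 1.3156 rad = 75.38°.
The communications satellite traverses 180° on the transfer ellipse, so the target must lead by 180° − 75.38° = 104.6°.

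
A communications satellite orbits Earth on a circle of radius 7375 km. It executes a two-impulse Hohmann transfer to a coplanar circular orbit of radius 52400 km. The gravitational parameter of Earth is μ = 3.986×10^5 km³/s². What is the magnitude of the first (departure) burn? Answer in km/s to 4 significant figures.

Transfer-ellipse semi-major axis a_t = (r₁ + r₂)/2 = (7375 + 52400)/2 = 29887.5 km.
On the circular orbit at r = 7375 km, v_c = √(μ/r) = 7.3517 km/s.
Vis-viva on the transfer ellipse at r = 7375 km gives v_t = √[μ(2/r − 1/a_t)] = 9.7344 km/s.
Δv₁ = |v_t − v_c| = |9.7344 − 7.3517| = 2.383 km/s.

Δv₁ = 2.383 km/s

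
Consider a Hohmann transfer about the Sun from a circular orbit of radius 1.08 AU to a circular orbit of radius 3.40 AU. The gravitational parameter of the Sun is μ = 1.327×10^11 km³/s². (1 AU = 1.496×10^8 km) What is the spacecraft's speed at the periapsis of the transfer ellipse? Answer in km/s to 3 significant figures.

In km: r₁ = 1.08 × 1.496×10^8 = 1.61568×10^8 km; r₂ = 3.40 × 1.496×10^8 = 5.0864×10^8 km.
Semi-major axis of the transfer orbit: a_t = (1.61568×10^8 + 5.0864×10^8)/2 = 3.35104×10^8 km.
The periapsis of the transfer ellipse is at r = 1.61568×10^8 km.
Applying v² = μ(2/r − 1/a_t): v = 35.31 km/s.

v = 35.3 km/s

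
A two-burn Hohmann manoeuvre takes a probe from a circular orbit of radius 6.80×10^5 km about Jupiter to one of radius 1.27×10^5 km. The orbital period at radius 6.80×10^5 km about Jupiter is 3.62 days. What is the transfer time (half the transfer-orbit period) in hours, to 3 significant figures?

From Kepler's third law T² = 4π²r³/μ at r = 6.80×10^5 km, T = 3.62 days = 3.62 × 86400 s = 3.12768×10^5 s: μ = 4π²r³/T² = 1.26894×10^8 km³/s².
The Hohmann ellipse has a_t = (r₁ + r₂)/2 = 4.035×10^5 km.
Half the transfer-orbit period gives t = π√(a_t³/μ) = 71480 s.
Converting: 71480 s ÷ 3600 s/hour = 19.9 hours.

t = 19.9 hours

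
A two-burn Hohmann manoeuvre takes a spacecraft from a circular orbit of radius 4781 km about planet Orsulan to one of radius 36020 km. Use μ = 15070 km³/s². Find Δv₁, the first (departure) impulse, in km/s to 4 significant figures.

Δv₁ = 0.5837 km/s

Semi-major axis of the transfer orbit: a_t = (4781 + 36020)/2 = 20400.5 km.
Circular speed at r = 4781 km: v_c = √(μ/r) = 1.7754 km/s.
Vis-viva on the transfer ellipse at r = 4781 km gives v_t = √[μ(2/r − 1/a_t)] = 2.3591 km/s.
Δv₁ = |v_t − v_c| = |2.3591 − 1.7754| = 0.5837 km/s.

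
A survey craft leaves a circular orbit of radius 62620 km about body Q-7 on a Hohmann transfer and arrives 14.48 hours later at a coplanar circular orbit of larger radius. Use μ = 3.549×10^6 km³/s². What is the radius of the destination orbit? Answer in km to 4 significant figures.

Transfer time t = 14.48 hours = 52128 s, and t = π√(a_t³/μ).
So a_t = (μ t²/π²)^(1/3) = (3.549×10^6 × (52128)² / π²)^(1/3) = 99231 km.
Since a_t = (r₁ + r₂)/2, r₂ = 2a_t − r₁ = 2×99231 − 62620 = 1.35842×10^5 km.

r₂ = 1.358×10^5 km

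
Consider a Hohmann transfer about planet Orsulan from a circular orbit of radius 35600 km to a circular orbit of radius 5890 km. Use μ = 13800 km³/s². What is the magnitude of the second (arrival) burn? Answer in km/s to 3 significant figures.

Δv₂ = 0.474 km/s

The Hohmann ellipse has a_t = (r₁ + r₂)/2 = 20745 km.
On the circular orbit at r = 5890 km, v_c = √(μ/r) = 1.5307 km/s.
Transfer-orbit speed at the same r (vis-viva, a = a_t): v_t = √[μ(2/r − 1/a_t)] = 2.0052 km/s.
Δv₂ = |v_t − v_c| = |2.0052 − 1.5307| = 0.4745 km/s.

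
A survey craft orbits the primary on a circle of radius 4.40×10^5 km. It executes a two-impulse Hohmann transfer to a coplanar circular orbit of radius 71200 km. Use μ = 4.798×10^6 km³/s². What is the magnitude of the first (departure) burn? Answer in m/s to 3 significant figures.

Transfer-ellipse semi-major axis a_t = (r₁ + r₂)/2 = (4.400×10^5 + 71200)/2 = 2.556×10^5 km.
Circular speed at r = 4.400×10^5 km: v_c = √(μ/r) = 3.302 km/s.
Vis-viva on the transfer ellipse at r = 4.400×10^5 km gives v_t = √[μ(2/r − 1/a_t)] = 1.743 km/s.
Δv₁ = |v_t − v_c| = |1.743 − 3.302| = 1.559 km/s.

Δv₁ = 1560 m/s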